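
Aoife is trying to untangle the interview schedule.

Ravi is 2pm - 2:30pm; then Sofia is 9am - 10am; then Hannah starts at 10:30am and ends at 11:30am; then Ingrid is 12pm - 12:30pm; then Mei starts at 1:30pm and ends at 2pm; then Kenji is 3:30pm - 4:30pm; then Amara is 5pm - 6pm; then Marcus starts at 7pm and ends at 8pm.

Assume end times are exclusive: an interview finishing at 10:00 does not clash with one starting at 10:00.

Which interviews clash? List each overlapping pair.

Check each pair: they overlap iff neither finishes before the other starts.
Sorted by start: Sofia, Hannah, Ingrid, Mei, Ravi, Kenji, Amara, Marcus.
Hannah starts after Sofia ends; Sofia is clear from here.
Ingrid starts after Hannah ends; Hannah is clear from here.
Mei starts after Ingrid ends; Ingrid is clear from here.
Ravi starts exactly when Mei ends (back-to-back, no overlap); Mei is clear from here.
Kenji starts after Ravi ends; Ravi is clear from here.
Amara starts after Kenji ends; Kenji is clear from here.
Marcus starts after Amara ends.

no conflicts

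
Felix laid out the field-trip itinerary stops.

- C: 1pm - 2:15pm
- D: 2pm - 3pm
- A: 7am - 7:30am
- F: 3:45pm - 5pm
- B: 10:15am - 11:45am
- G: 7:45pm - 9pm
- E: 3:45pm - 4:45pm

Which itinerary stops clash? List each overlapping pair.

C & D, E & F

Sorted by start: A, B, C, D, E, F, G.
B starts after A ends — done with A.
C starts after B ends — done with B.
D starts before C ends → C and D overlap.
E starts after C ends — done with C.
E starts after D ends — done with D.
F starts before E ends → E and F overlap.
G starts after E ends.
G starts after F ends.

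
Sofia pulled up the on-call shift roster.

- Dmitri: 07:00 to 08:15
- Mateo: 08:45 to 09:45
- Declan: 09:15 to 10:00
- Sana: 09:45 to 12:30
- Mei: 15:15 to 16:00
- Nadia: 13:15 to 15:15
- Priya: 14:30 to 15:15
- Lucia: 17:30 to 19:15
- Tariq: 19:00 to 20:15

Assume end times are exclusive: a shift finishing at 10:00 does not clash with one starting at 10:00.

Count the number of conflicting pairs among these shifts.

4

Sorted by start: Dmitri, Mateo, Declan, Sana, Nadia, Priya, Mei, Lucia, Tariq.
Mateo starts after Dmitri ends, so nothing later overlaps Dmitri either.
Declan starts before Mateo ends → Mateo and Declan overlap.
Sana starts exactly when Mateo ends (back-to-back, no overlap), so nothing later overlaps Mateo either.
Sana starts before Declan ends → Declan and Sana overlap.
Nadia starts after Declan ends, so nothing later overlaps Declan either.
Nadia starts after Sana ends, so nothing later overlaps Sana either.
Priya starts before Nadia ends → Nadia and Priya overlap.
Mei starts exactly when Nadia ends (back-to-back, no overlap), so nothing later overlaps Nadia either.
Mei starts exactly when Priya ends (back-to-back, no overlap), so nothing later overlaps Priya either.
Lucia starts after Mei ends, so nothing later overlaps Mei either.
Tariq starts before Lucia ends → Lucia and Tariq overlap.
Overlapping pairs: Declan & Mateo, Declan & Sana, Lucia & Tariq, Nadia & Priya — 4 in total.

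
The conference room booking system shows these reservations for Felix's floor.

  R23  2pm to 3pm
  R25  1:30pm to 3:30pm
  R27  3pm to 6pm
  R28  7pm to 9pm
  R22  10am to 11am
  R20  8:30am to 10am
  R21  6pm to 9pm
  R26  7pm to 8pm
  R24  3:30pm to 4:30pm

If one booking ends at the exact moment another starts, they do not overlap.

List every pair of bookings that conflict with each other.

Check each pair: they overlap iff neither finishes before the other starts.
Sorted by start: R20, R22, R25, R23, R27, R24, R21, R26, R28.
R22 starts exactly when R20 ends (back-to-back, no overlap), so nothing later overlaps R20 either.
R25 starts after R22 ends, so nothing later overlaps R22 either.
R23 starts before R25 ends → R25 and R23 overlap.
R27 starts before R25 ends → R25 and R27 overlap.
R24 starts exactly when R25 ends (back-to-back, no overlap), so nothing later overlaps R25 either.
R27 starts exactly when R23 ends (back-to-back, no overlap), so nothing later overlaps R23 either.
R24 starts before R27 ends → R27 and R24 overlap.
R21 starts exactly when R27 ends (back-to-back, no overlap), so nothing later overlaps R27 either.
R21 starts after R24 ends, so nothing later overlaps R24 either.
R26 starts before R21 ends → R21 and R26 overlap.
R28 starts before R21 ends → R21 and R28 overlap.
R28 starts before R26 ends → R26 and R28 overlap.

R21 & R26, R21 & R28, R23 & R25, R24 & R27, R25 & R27, R26 & R28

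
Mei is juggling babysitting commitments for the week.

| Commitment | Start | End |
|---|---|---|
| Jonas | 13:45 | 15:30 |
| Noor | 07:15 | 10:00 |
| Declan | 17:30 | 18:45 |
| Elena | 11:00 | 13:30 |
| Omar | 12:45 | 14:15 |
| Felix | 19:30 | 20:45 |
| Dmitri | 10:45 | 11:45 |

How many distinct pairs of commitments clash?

3

Sorted by start: Noor, Dmitri, Elena, Omar, Jonas, Declan, Felix.
Dmitri starts after Noor ends, so Noor has no further overlaps.
Elena starts before Dmitri ends → Dmitri and Elena overlap.
Omar starts after Dmitri ends, so Dmitri has no further overlaps.
Omar starts before Elena ends → Elena and Omar overlap.
Jonas starts after Elena ends, so Elena has no further overlaps.
Jonas starts before Omar ends → Omar and Jonas overlap.
Declan starts after Omar ends, so Omar has no further overlaps.
Declan starts after Jonas ends, so Jonas has no further overlaps.
Felix starts after Declan ends.
Overlapping pairs: Dmitri & Elena, Elena & Omar, Jonas & Omar — 3 in total.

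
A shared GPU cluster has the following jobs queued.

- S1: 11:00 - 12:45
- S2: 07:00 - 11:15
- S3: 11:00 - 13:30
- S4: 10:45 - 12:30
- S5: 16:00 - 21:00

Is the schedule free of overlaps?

Sorted by start: S2, S4, S1, S3, S5.
S4 starts before S2 ends → S2 and S4 overlap.
That's a conflict, so the schedule is not conflict-free.

No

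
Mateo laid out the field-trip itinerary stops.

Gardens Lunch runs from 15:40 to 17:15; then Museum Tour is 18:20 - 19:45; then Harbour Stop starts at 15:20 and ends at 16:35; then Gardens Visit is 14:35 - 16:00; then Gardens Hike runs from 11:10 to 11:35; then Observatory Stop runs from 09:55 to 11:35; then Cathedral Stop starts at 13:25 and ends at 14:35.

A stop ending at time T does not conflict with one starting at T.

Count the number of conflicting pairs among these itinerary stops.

4

Sorted by start: Observatory Stop, Gardens Hike, Cathedral Stop, Gardens Visit, Harbour Stop, Gardens Lunch, Museum Tour.
Gardens Hike starts before Observatory Stop ends → Observatory Stop and Gardens Hike overlap.
Cathedral Stop starts after Observatory Stop ends — done with Observatory Stop.
Cathedral Stop starts after Gardens Hike ends — done with Gardens Hike.
Gardens Visit starts exactly when Cathedral Stop ends (back-to-back, no overlap) — done with Cathedral Stop.
Harbour Stop starts before Gardens Visit ends → Gardens Visit and Harbour Stop overlap.
Gardens Lunch starts before Gardens Visit ends → Gardens Visit and Gardens Lunch overlap.
Museum Tour starts after Gardens Visit ends.
Gardens Lunch starts before Harbour Stop ends → Harbour Stop and Gardens Lunch overlap.
Museum Tour starts after Harbour Stop ends.
Museum Tour starts after Gardens Lunch ends.
Overlapping pairs: Gardens Hike & Observatory Stop, Gardens Lunch & Gardens Visit, Gardens Lunch & Harbour Stop, Gardens Visit & Harbour Stop — 4 in total.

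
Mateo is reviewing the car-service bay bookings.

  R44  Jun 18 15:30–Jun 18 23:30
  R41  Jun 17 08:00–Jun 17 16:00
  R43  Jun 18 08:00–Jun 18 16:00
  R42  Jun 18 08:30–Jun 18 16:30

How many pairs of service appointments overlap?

3

Sorted by start: R41, R43, R42, R44.
R43 starts after R41 ends; R41 is clear from here.
R42 starts before R43 ends → R43 and R42 overlap.
R44 starts before R43 ends → R43 and R44 overlap.
R44 starts before R42 ends → R42 and R44 overlap.
Overlapping pairs: R42 & R43, R42 & R44, R43 & R44 — 3 in total.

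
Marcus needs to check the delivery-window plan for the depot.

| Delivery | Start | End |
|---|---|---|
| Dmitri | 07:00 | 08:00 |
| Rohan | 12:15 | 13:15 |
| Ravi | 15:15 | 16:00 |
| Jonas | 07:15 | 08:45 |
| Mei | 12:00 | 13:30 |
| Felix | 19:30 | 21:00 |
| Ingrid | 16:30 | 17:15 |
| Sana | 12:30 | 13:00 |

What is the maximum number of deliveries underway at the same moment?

3

Walk through starts and ends in time order (an end at T is processed before a start at T):
07:00 start Dmitri → 1
07:15 start Jonas → 2
08:00 end Dmitri → 1
08:45 end Jonas → 0
12:00 start Mei → 1
12:15 start Rohan → 2
12:30 start Sana → 3
13:00 end Sana → 2
13:15 end Rohan → 1
13:30 end Mei → 0
15:15 start Ravi → 1
16:00 end Ravi → 0
16:30 start Ingrid → 1
17:15 end Ingrid → 0
19:30 start Felix → 1
21:00 end Felix → 0
Peak is 3, at 12:30 (Mei, Rohan, Sana).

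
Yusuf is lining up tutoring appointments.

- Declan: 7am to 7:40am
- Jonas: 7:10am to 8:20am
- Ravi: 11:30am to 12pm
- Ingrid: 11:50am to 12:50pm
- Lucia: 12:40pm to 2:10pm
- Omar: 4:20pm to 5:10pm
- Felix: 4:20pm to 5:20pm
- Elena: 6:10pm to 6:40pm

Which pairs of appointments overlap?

Check each pair: they overlap iff neither finishes before the other starts.
Sorted by start: Declan, Jonas, Ravi, Ingrid, Lucia, Omar, Felix, Elena.
Jonas starts before Declan ends → Declan and Jonas overlap.
Ravi starts after Declan ends — done with Declan.
Ravi starts after Jonas ends — done with Jonas.
Ingrid starts before Ravi ends → Ravi and Ingrid overlap.
Lucia starts after Ravi ends — done with Ravi.
Lucia starts before Ingrid ends → Ingrid and Lucia overlap.
Omar starts after Ingrid ends — done with Ingrid.
Omar starts after Lucia ends — done with Lucia.
Felix starts before Omar ends → Omar and Felix overlap.
Elena starts after Omar ends.
Elena starts after Felix ends.

Declan & Jonas, Felix & Omar, Ingrid & Lucia, Ingrid & Ravi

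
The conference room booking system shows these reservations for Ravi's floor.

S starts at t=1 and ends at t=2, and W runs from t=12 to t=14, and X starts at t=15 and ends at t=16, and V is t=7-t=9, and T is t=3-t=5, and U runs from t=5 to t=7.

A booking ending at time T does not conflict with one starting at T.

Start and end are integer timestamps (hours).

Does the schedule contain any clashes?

No

Check each pair: they overlap iff neither finishes before the other starts.
Sorted by start: S, T, U, V, W, X.
T starts after S ends — done with S.
U starts exactly when T ends (back-to-back, no overlap) — done with T.
V starts exactly when U ends (back-to-back, no overlap) — done with U.
W starts after V ends — done with V.
X starts after W ends.
Every pair is clear; the schedule has no overlaps.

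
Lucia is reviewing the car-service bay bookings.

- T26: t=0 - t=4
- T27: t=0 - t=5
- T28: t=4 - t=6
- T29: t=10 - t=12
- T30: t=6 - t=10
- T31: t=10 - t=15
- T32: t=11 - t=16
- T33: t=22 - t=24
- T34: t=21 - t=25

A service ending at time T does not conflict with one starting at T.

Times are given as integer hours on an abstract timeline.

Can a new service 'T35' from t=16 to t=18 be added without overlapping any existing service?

Yes — the slot is free

T26: ends t=4 at or before T35 starts t=16 → clear.
T27: ends t=5 at or before T35 starts t=16 → clear.
T28: ends t=6 at or before T35 starts t=16 → clear.
T30: ends t=10 at or before T35 starts t=16 → clear.
T29: ends t=12 at or before T35 starts t=16 → clear.
T31: ends t=15 at or before T35 starts t=16 → clear.
T32: ends t=16 at or before T35 starts t=16 → clear.
T34: starts t=21 at or after T35 ends t=18 → clear.
T33: starts t=22 at or after T35 ends t=18 → clear.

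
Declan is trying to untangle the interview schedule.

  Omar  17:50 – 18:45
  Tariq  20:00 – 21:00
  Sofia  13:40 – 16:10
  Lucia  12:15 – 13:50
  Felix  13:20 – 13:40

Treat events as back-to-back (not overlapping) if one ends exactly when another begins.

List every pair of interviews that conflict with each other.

Felix & Lucia, Lucia & Sofia

Sorted by start: Lucia, Felix, Sofia, Omar, Tariq.
Felix starts before Lucia ends → Lucia and Felix overlap.
Sofia starts before Lucia ends → Lucia and Sofia overlap.
Omar starts after Lucia ends — done with Lucia.
Sofia starts exactly when Felix ends (back-to-back, no overlap) — done with Felix.
Omar starts after Sofia ends — done with Sofia.
Tariq starts after Omar ends.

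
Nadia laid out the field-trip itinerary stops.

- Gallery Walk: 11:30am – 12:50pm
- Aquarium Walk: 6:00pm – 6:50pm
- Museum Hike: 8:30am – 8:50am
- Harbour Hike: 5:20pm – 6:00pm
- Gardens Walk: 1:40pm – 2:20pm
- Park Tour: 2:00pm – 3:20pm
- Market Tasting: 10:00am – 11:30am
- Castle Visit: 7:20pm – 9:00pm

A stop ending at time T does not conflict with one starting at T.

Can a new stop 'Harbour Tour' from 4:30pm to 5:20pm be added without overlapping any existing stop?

Museum Hike: ends 8:50am at or before Harbour Tour starts 4:30pm → clear.
Market Tasting: ends 11:30am at or before Harbour Tour starts 4:30pm → clear.
Gallery Walk: ends 12:50pm at or before Harbour Tour starts 4:30pm → clear.
Gardens Walk: ends 2:20pm at or before Harbour Tour starts 4:30pm → clear.
Park Tour: ends 3:20pm at or before Harbour Tour starts 4:30pm → clear.
Harbour Hike: starts 5:20pm at or after Harbour Tour ends 5:20pm → clear.
Aquarium Walk: starts 6:00pm at or after Harbour Tour ends 5:20pm → clear.
Castle Visit: starts 7:20pm at or after Harbour Tour ends 5:20pm → clear.

Yes — the slot is free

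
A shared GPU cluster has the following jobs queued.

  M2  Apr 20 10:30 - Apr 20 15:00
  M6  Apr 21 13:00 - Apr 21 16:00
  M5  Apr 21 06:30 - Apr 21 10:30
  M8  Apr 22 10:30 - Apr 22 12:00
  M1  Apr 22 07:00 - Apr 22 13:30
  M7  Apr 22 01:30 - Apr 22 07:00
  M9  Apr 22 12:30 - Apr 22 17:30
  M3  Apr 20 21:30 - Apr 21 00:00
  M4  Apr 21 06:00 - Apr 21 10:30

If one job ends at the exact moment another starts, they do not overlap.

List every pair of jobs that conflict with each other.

M1 & M8, M1 & M9, M4 & M5

Sorted by start: M2, M3, M4, M5, M6, M7, M1, M8, M9.
M3 starts after M2 ends, so M2 has no further overlaps.
M4 starts after M3 ends, so M3 has no further overlaps.
M5 starts before M4 ends → M4 and M5 overlap.
M6 starts after M4 ends, so M4 has no further overlaps.
M6 starts after M5 ends, so M5 has no further overlaps.
M7 starts after M6 ends, so M6 has no further overlaps.
M1 starts exactly when M7 ends (back-to-back, no overlap), so M7 has no further overlaps.
M8 starts before M1 ends → M1 and M8 overlap.
M9 starts before M1 ends → M1 and M9 overlap.
M9 starts after M8 ends.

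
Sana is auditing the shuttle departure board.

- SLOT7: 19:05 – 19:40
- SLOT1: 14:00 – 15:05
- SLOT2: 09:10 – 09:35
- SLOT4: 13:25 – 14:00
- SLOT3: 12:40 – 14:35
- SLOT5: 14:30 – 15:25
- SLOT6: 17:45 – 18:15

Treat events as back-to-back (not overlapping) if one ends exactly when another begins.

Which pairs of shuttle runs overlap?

SLOT1 & SLOT3, SLOT1 & SLOT5, SLOT3 & SLOT4, SLOT3 & SLOT5

Sorted by start: SLOT2, SLOT3, SLOT4, SLOT1, SLOT5, SLOT6, SLOT7.
SLOT3 starts after SLOT2 ends, so nothing later overlaps SLOT2 either.
SLOT4 starts before SLOT3 ends → SLOT3 and SLOT4 overlap.
SLOT1 starts before SLOT3 ends → SLOT3 and SLOT1 overlap.
SLOT5 starts before SLOT3 ends → SLOT3 and SLOT5 overlap.
SLOT6 starts after SLOT3 ends, so nothing later overlaps SLOT3 either.
SLOT1 starts exactly when SLOT4 ends (back-to-back, no overlap), so nothing later overlaps SLOT4 either.
SLOT5 starts before SLOT1 ends → SLOT1 and SLOT5 overlap.
SLOT6 starts after SLOT1 ends, so nothing later overlaps SLOT1 either.
SLOT6 starts after SLOT5 ends, so nothing later overlaps SLOT5 either.
SLOT7 starts after SLOT6 ends.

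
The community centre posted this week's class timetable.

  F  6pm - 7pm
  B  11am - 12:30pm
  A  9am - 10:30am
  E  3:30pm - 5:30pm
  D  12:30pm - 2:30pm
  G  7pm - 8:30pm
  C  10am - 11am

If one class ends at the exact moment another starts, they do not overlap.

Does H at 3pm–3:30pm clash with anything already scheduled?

A: ends 10:30am at or before H starts 3pm → clear.
C: ends 11am at or before H starts 3pm → clear.
B: ends 12:30pm at or before H starts 3pm → clear.
D: ends 2:30pm at or before H starts 3pm → clear.
E: starts 3:30pm at or after H ends 3:30pm → clear.
F: starts 6pm at or after H ends 3:30pm → clear.
G: starts 7pm at or after H ends 3:30pm → clear.

No — it doesn't clash with anything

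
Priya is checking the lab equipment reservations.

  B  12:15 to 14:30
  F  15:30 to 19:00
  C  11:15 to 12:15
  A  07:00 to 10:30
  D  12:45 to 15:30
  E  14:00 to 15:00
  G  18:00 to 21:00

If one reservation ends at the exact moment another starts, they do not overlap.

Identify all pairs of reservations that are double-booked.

Sorted by start: A, C, B, D, E, F, G.
C starts after A ends; A is clear from here.
B starts exactly when C ends (back-to-back, no overlap); C is clear from here.
D starts before B ends → B and D overlap.
E starts before B ends → B and E overlap.
F starts after B ends; B is clear from here.
E starts before D ends → D and E overlap.
F starts exactly when D ends (back-to-back, no overlap); D is clear from here.
F starts after E ends; E is clear from here.
G starts before F ends → F and G overlap.

B & D, B & E, D & E, F & G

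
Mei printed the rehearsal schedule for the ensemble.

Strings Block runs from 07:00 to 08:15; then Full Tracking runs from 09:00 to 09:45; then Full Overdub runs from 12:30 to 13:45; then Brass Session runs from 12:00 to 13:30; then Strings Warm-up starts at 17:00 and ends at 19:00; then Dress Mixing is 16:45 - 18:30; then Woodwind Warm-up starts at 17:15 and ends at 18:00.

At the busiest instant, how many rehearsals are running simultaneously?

3

Walk through starts and ends in time order (an end at T is processed before a start at T):
07:00 start Strings Block → 1
08:15 end Strings Block → 0
09:00 start Full Tracking → 1
09:45 end Full Tracking → 0
12:00 start Brass Session → 1
12:30 start Full Overdub → 2
13:30 end Brass Session → 1
13:45 end Full Overdub → 0
16:45 start Dress Mixing → 1
17:00 start Strings Warm-up → 2
17:15 start Woodwind Warm-up → 3
18:00 end Woodwind Warm-up → 2
18:30 end Dress Mixing → 1
19:00 end Strings Warm-up → 0
Peak is 3, at 17:15 (Dress Mixing, Strings Warm-up, Woodwind Warm-up).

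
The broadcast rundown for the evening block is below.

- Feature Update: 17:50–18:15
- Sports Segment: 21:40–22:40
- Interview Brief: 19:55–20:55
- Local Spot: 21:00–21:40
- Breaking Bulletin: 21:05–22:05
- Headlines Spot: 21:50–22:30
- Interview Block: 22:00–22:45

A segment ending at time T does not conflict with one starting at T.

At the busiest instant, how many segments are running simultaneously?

Sweep the timeline, counting +1 at each start and −1 at each end (ends before starts at a tie):
17:50 start Feature Update → 1
18:15 end Feature Update → 0
19:55 start Interview Brief → 1
20:55 end Interview Brief → 0
21:00 start Local Spot → 1
21:05 start Breaking Bulletin → 2
21:40 end Local Spot → 1
21:40 start Sports Segment → 2
21:50 start Headlines Spot → 3
22:00 start Interview Block → 4
22:05 end Breaking Bulletin → 3
22:30 end Headlines Spot → 2
22:40 end Sports Segment → 1
22:45 end Interview Block → 0
Peak is 4, at 22:00 (Breaking Bulletin, Headlines Spot, Interview Block, Sports Segment).

4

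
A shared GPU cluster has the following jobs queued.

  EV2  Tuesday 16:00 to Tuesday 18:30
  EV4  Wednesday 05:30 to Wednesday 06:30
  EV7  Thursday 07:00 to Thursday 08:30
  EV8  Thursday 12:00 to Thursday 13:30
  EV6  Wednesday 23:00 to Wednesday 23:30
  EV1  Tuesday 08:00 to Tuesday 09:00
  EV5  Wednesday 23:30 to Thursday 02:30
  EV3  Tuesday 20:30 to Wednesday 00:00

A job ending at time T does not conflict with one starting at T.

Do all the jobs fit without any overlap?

Yes

Check each pair: they overlap iff neither finishes before the other starts.
Sorted by start: EV1, EV2, EV3, EV4, EV6, EV5, EV7, EV8.
EV2 starts after EV1 ends — done with EV1.
EV3 starts after EV2 ends — done with EV2.
EV4 starts after EV3 ends — done with EV3.
EV6 starts after EV4 ends — done with EV4.
EV5 starts exactly when EV6 ends (back-to-back, no overlap) — done with EV6.
EV7 starts after EV5 ends — done with EV5.
EV8 starts after EV7 ends.
Every pair is clear; the schedule has no overlaps.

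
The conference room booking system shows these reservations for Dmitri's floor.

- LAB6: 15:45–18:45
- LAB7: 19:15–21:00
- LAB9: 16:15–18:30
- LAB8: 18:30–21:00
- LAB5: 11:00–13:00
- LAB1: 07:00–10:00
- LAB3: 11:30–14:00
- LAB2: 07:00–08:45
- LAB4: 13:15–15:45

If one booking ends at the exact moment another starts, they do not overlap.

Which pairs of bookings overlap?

Sorted by start: LAB1, LAB2, LAB5, LAB3, LAB4, LAB6, LAB9, LAB8, LAB7.
LAB2 starts before LAB1 ends → LAB1 and LAB2 overlap.
LAB5 starts after LAB1 ends; LAB1 is clear from here.
LAB5 starts after LAB2 ends; LAB2 is clear from here.
LAB3 starts before LAB5 ends → LAB5 and LAB3 overlap.
LAB4 starts after LAB5 ends; LAB5 is clear from here.
LAB4 starts before LAB3 ends → LAB3 and LAB4 overlap.
LAB6 starts after LAB3 ends; LAB3 is clear from here.
LAB6 starts exactly when LAB4 ends (back-to-back, no overlap); LAB4 is clear from here.
LAB9 starts before LAB6 ends → LAB6 and LAB9 overlap.
LAB8 starts before LAB6 ends → LAB6 and LAB8 overlap.
LAB7 starts after LAB6 ends.
LAB8 starts exactly when LAB9 ends (back-to-back, no overlap); LAB9 is clear from here.
LAB7 starts before LAB8 ends → LAB8 and LAB7 overlap.

LAB1 & LAB2, LAB3 & LAB4, LAB3 & LAB5, LAB6 & LAB8, LAB6 & LAB9, LAB7 & LAB8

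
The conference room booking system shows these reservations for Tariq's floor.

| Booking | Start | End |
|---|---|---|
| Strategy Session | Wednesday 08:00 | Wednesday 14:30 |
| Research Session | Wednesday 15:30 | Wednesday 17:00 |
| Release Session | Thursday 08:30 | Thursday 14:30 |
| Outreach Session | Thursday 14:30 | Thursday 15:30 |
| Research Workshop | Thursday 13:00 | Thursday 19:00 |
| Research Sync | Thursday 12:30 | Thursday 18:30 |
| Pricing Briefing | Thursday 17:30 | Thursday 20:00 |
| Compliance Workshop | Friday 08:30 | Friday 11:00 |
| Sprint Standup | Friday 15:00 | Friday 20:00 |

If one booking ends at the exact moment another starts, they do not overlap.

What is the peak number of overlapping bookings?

Walk through starts and ends in time order (an end at T is processed before a start at T):
Wednesday 08:00 start Strategy Session → 1
Wednesday 14:30 end Strategy Session → 0
Wednesday 15:30 start Research Session → 1
Wednesday 17:00 end Research Session → 0
Thursday 08:30 start Release Session → 1
Thursday 12:30 start Research Sync → 2
Thursday 13:00 start Research Workshop → 3
Thursday 14:30 end Release Session → 2
Thursday 14:30 start Outreach Session → 3
Thursday 15:30 end Outreach Session → 2
Thursday 17:30 start Pricing Briefing → 3
Thursday 18:30 end Research Sync → 2
Thursday 19:00 end Research Workshop → 1
Thursday 20:00 end Pricing Briefing → 0
Friday 08:30 start Compliance Workshop → 1
Friday 11:00 end Compliance Workshop → 0
Friday 15:00 start Sprint Standup → 1
Friday 20:00 end Sprint Standup → 0
Peak is 3, at Thursday 13:00 (Release Session, Research Sync, Research Workshop).

3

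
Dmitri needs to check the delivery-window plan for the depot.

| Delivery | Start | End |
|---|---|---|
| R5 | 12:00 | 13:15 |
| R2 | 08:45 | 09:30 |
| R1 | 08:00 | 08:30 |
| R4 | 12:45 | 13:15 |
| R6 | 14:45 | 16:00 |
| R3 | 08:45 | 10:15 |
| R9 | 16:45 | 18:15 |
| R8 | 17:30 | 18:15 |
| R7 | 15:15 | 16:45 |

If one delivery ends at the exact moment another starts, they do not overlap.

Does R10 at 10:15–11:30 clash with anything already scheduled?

No — it doesn't clash with anything

R1: ends 08:30 at or before R10 starts 10:15 → clear.
R2: ends 09:30 at or before R10 starts 10:15 → clear.
R3: ends 10:15 at or before R10 starts 10:15 → clear.
R5: starts 12:00 at or after R10 ends 11:30 → clear.
R4: starts 12:45 at or after R10 ends 11:30 → clear.
R6: starts 14:45 at or after R10 ends 11:30 → clear.
R7: starts 15:15 at or after R10 ends 11:30 → clear.
R9: starts 16:45 at or after R10 ends 11:30 → clear.
R8: starts 17:30 at or after R10 ends 11:30 → clear.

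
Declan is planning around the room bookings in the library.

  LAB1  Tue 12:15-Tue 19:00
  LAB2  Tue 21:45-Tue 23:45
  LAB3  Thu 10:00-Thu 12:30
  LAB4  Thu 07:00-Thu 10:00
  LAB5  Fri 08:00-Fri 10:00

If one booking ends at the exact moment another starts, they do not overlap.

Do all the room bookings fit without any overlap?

Check each pair: they overlap iff neither finishes before the other starts.
Sorted by start: LAB1, LAB2, LAB4, LAB3, LAB5.
LAB2 starts after LAB1 ends, so LAB1 has no further overlaps.
LAB4 starts after LAB2 ends, so LAB2 has no further overlaps.
LAB3 starts exactly when LAB4 ends (back-to-back, no overlap), so LAB4 has no further overlaps.
LAB5 starts after LAB3 ends.
Every pair is clear; the schedule has no overlaps.

Yes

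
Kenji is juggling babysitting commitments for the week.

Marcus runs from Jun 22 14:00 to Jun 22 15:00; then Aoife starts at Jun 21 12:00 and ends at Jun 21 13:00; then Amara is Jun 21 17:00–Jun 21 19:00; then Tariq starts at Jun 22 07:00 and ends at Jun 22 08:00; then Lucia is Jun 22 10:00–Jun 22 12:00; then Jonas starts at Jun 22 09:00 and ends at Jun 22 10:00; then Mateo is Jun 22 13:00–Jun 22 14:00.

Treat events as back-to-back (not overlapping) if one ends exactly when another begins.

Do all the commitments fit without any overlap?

Yes

Sorted by start: Aoife, Amara, Tariq, Jonas, Lucia, Mateo, Marcus.
Amara starts after Aoife ends — done with Aoife.
Tariq starts after Amara ends — done with Amara.
Jonas starts after Tariq ends — done with Tariq.
Lucia starts exactly when Jonas ends (back-to-back, no overlap) — done with Jonas.
Mateo starts after Lucia ends — done with Lucia.
Marcus starts exactly when Mateo ends (back-to-back, no overlap).
Every pair is clear; the schedule has no overlaps.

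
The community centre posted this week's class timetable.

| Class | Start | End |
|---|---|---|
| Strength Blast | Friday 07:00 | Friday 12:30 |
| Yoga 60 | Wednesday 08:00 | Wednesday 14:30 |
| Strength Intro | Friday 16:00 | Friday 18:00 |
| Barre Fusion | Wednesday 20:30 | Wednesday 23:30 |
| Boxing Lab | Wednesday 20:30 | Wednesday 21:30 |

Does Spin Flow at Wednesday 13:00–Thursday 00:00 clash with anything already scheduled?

Yes — it overlaps Barre Fusion, Boxing Lab, Yoga 60

Yoga 60: starts Wednesday 08:00 before Spin Flow ends Thursday 00:00, and ends Wednesday 14:30 after Spin Flow starts Wednesday 13:00 → overlap.
Boxing Lab: starts Wednesday 20:30 before Spin Flow ends Thursday 00:00, and ends Wednesday 21:30 after Spin Flow starts Wednesday 13:00 → overlap.
Barre Fusion: starts Wednesday 20:30 before Spin Flow ends Thursday 00:00, and ends Wednesday 23:30 after Spin Flow starts Wednesday 13:00 → overlap.
Strength Blast: starts Friday 07:00 at or after Spin Flow ends Thursday 00:00 → clear.
Strength Intro: starts Friday 16:00 at or after Spin Flow ends Thursday 00:00 → clear.
Spin Flow overlaps Yoga 60, Boxing Lab, Barre Fusion.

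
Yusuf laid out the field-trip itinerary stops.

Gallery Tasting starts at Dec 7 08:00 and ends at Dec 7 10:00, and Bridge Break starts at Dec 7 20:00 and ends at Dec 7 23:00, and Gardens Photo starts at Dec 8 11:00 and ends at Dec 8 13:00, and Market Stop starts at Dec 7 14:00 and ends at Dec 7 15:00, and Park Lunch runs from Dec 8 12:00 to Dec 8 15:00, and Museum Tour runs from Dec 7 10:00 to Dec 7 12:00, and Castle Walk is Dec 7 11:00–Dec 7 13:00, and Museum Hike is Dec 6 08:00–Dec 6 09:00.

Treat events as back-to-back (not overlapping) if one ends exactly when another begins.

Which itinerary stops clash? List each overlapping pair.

Two intervals overlap when each starts before the other ends.
Sorted by start: Museum Hike, Gallery Tasting, Museum Tour, Castle Walk, Market Stop, Bridge Break, Gardens Photo, Park Lunch.
Gallery Tasting starts after Museum Hike ends, so nothing later overlaps Museum Hike either.
Museum Tour starts exactly when Gallery Tasting ends (back-to-back, no overlap), so nothing later overlaps Gallery Tasting either.
Castle Walk starts before Museum Tour ends → Museum Tour and Castle Walk overlap.
Market Stop starts after Museum Tour ends, so nothing later overlaps Museum Tour either.
Market Stop starts after Castle Walk ends, so nothing later overlaps Castle Walk either.
Bridge Break starts after Market Stop ends, so nothing later overlaps Market Stop either.
Gardens Photo starts after Bridge Break ends, so nothing later overlaps Bridge Break either.
Park Lunch starts before Gardens Photo ends → Gardens Photo and Park Lunch overlap.

Castle Walk & Museum Tour, Gardens Photo & Park Lunch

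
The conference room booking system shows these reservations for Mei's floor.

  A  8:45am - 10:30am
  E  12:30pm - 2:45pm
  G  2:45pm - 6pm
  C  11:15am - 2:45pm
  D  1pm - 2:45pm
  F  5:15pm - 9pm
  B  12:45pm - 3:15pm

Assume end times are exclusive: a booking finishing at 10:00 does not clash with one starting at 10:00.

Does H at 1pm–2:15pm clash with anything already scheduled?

A: ends 10:30am at or before H starts 1pm → clear.
C: starts 11:15am before H ends 2:15pm, and ends 2:45pm after H starts 1pm → overlap.
E: starts 12:30pm before H ends 2:15pm, and ends 2:45pm after H starts 1pm → overlap.
B: starts 12:45pm before H ends 2:15pm, and ends 3:15pm after H starts 1pm → overlap.
D: starts 1pm before H ends 2:15pm, and ends 2:45pm after H starts 1pm → overlap.
G: starts 2:45pm at or after H ends 2:15pm → clear.
F: starts 5:15pm at or after H ends 2:15pm → clear.
H overlaps B, C, D, E.

Yes — it overlaps B, C, D, E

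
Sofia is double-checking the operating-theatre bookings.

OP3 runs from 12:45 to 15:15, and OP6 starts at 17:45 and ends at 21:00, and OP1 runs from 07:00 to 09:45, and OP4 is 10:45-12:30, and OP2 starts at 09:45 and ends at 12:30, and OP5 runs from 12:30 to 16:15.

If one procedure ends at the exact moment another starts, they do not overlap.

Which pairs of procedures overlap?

OP2 & OP4, OP3 & OP5

Sorted by start: OP1, OP2, OP4, OP5, OP3, OP6.
OP2 starts exactly when OP1 ends (back-to-back, no overlap) — done with OP1.
OP4 starts before OP2 ends → OP2 and OP4 overlap.
OP5 starts exactly when OP2 ends (back-to-back, no overlap) — done with OP2.
OP5 starts exactly when OP4 ends (back-to-back, no overlap) — done with OP4.
OP3 starts before OP5 ends → OP5 and OP3 overlap.
OP6 starts after OP5 ends.
OP6 starts after OP3 ends.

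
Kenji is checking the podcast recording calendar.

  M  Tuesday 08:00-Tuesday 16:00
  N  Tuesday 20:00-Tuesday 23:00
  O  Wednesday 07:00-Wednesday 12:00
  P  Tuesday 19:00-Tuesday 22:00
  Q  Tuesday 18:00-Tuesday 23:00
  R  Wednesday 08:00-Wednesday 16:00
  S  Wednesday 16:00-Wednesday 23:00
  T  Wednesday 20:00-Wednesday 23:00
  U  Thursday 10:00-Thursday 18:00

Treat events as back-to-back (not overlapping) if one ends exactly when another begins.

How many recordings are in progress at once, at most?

Walk through starts and ends in time order (an end at T is processed before a start at T):
Tuesday 08:00 start M → 1
Tuesday 16:00 end M → 0
Tuesday 18:00 start Q → 1
Tuesday 19:00 start P → 2
Tuesday 20:00 start N → 3
Tuesday 22:00 end P → 2
Tuesday 23:00 end N → 1
Tuesday 23:00 end Q → 0
Wednesday 07:00 start O → 1
Wednesday 08:00 start R → 2
Wednesday 12:00 end O → 1
Wednesday 16:00 end R → 0
Wednesday 16:00 start S → 1
Wednesday 20:00 start T → 2
Wednesday 23:00 end S → 1
Wednesday 23:00 end T → 0
Thursday 10:00 start U → 1
Thursday 18:00 end U → 0
Peak is 3, at Tuesday 20:00 (N, P, Q).

3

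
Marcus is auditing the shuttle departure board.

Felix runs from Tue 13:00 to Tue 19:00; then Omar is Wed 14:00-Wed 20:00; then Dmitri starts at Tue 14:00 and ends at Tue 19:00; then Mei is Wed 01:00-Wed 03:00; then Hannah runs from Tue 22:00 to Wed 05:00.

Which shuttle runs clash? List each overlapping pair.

Sorted by start: Felix, Dmitri, Hannah, Mei, Omar.
Dmitri starts before Felix ends → Felix and Dmitri overlap.
Hannah starts after Felix ends; Felix is clear from here.
Hannah starts after Dmitri ends; Dmitri is clear from here.
Mei starts before Hannah ends → Hannah and Mei overlap.
Omar starts after Hannah ends.
Omar starts after Mei ends.

Dmitri & Felix, Hannah & Mei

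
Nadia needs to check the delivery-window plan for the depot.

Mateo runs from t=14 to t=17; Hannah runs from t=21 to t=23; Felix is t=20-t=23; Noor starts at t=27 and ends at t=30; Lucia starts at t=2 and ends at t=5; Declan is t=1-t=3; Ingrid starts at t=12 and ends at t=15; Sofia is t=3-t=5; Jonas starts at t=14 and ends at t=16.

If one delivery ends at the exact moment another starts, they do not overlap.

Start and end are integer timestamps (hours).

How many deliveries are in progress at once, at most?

Walk through starts and ends in time order (an end at T is processed before a start at T):
t=1 start Declan → 1
t=2 start Lucia → 2
t=3 end Declan → 1
t=3 start Sofia → 2
t=5 end Lucia → 1
t=5 end Sofia → 0
t=12 start Ingrid → 1
t=14 start Jonas → 2
t=14 start Mateo → 3
t=15 end Ingrid → 2
t=16 end Jonas → 1
t=17 end Mateo → 0
t=20 start Felix → 1
t=21 start Hannah → 2
t=23 end Felix → 1
t=23 end Hannah → 0
t=27 start Noor → 1
t=30 end Noor → 0
Peak is 3, at t=14 (Ingrid, Jonas, Mateo).

3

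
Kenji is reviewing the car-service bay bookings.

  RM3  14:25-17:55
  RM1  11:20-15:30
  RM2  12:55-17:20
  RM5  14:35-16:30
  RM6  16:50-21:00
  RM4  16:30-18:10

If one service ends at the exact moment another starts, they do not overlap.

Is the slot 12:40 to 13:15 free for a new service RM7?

No — it overlaps RM1, RM2

RM1: starts 11:20 before RM7 ends 13:15, and ends 15:30 after RM7 starts 12:40 → overlap.
RM2: starts 12:55 before RM7 ends 13:15, and ends 17:20 after RM7 starts 12:40 → overlap.
RM3: starts 14:25 at or after RM7 ends 13:15 → clear.
RM5: starts 14:35 at or after RM7 ends 13:15 → clear.
RM4: starts 16:30 at or after RM7 ends 13:15 → clear.
RM6: starts 16:50 at or after RM7 ends 13:15 → clear.
RM7 overlaps RM1, RM2.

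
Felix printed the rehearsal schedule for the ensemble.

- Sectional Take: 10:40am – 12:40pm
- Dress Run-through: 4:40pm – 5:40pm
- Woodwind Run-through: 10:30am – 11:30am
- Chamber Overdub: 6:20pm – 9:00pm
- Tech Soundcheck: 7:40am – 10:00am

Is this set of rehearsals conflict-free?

Two intervals overlap when each starts before the other ends.
Sorted by start: Tech Soundcheck, Woodwind Run-through, Sectional Take, Dress Run-through, Chamber Overdub.
Woodwind Run-through starts after Tech Soundcheck ends, so Tech Soundcheck has no further overlaps.
Sectional Take starts before Woodwind Run-through ends → Woodwind Run-through and Sectional Take overlap.
That's a conflict, so the schedule is not conflict-free.

No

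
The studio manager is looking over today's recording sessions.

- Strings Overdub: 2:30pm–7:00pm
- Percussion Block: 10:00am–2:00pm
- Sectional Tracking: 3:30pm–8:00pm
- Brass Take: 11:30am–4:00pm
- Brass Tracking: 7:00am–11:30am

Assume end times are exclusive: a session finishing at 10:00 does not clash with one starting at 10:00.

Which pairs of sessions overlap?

Brass Take & Percussion Block, Brass Take & Sectional Tracking, Brass Take & Strings Overdub, Brass Tracking & Percussion Block, Sectional Tracking & Strings Overdub

Sorted by start: Brass Tracking, Percussion Block, Brass Take, Strings Overdub, Sectional Tracking.
Percussion Block starts before Brass Tracking ends → Brass Tracking and Percussion Block overlap.
Brass Take starts exactly when Brass Tracking ends (back-to-back, no overlap) — done with Brass Tracking.
Brass Take starts before Percussion Block ends → Percussion Block and Brass Take overlap.
Strings Overdub starts after Percussion Block ends — done with Percussion Block.
Strings Overdub starts before Brass Take ends → Brass Take and Strings Overdub overlap.
Sectional Tracking starts before Brass Take ends → Brass Take and Sectional Tracking overlap.
Sectional Tracking starts before Strings Overdub ends → Strings Overdub and Sectional Tracking overlap.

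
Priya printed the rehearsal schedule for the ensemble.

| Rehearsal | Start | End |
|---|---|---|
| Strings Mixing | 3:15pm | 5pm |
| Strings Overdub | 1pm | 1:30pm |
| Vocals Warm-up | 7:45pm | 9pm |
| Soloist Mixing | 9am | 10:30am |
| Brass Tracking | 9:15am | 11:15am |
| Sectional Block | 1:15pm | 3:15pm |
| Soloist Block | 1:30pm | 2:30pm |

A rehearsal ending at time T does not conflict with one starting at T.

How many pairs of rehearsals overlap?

Sorted by start: Soloist Mixing, Brass Tracking, Strings Overdub, Sectional Block, Soloist Block, Strings Mixing, Vocals Warm-up.
Brass Tracking starts before Soloist Mixing ends → Soloist Mixing and Brass Tracking overlap.
Strings Overdub starts after Soloist Mixing ends; Soloist Mixing is clear from here.
Strings Overdub starts after Brass Tracking ends; Brass Tracking is clear from here.
Sectional Block starts before Strings Overdub ends → Strings Overdub and Sectional Block overlap.
Soloist Block starts exactly when Strings Overdub ends (back-to-back, no overlap); Strings Overdub is clear from here.
Soloist Block starts before Sectional Block ends → Sectional Block and Soloist Block overlap.
Strings Mixing starts exactly when Sectional Block ends (back-to-back, no overlap); Sectional Block is clear from here.
Strings Mixing starts after Soloist Block ends; Soloist Block is clear from here.
Vocals Warm-up starts after Strings Mixing ends.
Overlapping pairs: Brass Tracking & Soloist Mixing, Sectional Block & Soloist Block, Sectional Block & Strings Overdub — 3 in total.

3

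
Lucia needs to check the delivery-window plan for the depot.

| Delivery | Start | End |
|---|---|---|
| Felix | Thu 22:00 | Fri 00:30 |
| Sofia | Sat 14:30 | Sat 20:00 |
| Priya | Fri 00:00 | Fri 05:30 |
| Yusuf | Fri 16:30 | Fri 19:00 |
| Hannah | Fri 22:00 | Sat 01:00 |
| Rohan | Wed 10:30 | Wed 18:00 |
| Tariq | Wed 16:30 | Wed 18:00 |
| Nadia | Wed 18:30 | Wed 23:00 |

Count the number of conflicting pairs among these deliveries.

2

Two intervals overlap when each starts before the other ends.
Sorted by start: Rohan, Tariq, Nadia, Felix, Priya, Yusuf, Hannah, Sofia.
Tariq starts before Rohan ends → Rohan and Tariq overlap.
Nadia starts after Rohan ends; Rohan is clear from here.
Nadia starts after Tariq ends; Tariq is clear from here.
Felix starts after Nadia ends; Nadia is clear from here.
Priya starts before Felix ends → Felix and Priya overlap.
Yusuf starts after Felix ends; Felix is clear from here.
Yusuf starts after Priya ends; Priya is clear from here.
Hannah starts after Yusuf ends; Yusuf is clear from here.
Sofia starts after Hannah ends.
Overlapping pairs: Felix & Priya, Rohan & Tariq — 2 in total.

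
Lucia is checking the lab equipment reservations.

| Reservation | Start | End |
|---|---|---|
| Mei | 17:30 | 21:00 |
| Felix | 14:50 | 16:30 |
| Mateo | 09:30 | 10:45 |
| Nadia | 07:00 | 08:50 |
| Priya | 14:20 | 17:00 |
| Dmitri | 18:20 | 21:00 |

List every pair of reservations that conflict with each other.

Check each pair: they overlap iff neither finishes before the other starts.
Sorted by start: Nadia, Mateo, Priya, Felix, Mei, Dmitri.
Mateo starts after Nadia ends; Nadia is clear from here.
Priya starts after Mateo ends; Mateo is clear from here.
Felix starts before Priya ends → Priya and Felix overlap.
Mei starts after Priya ends; Priya is clear from here.
Mei starts after Felix ends; Felix is clear from here.
Dmitri starts before Mei ends → Mei and Dmitri overlap.

Dmitri & Mei, Felix & Priya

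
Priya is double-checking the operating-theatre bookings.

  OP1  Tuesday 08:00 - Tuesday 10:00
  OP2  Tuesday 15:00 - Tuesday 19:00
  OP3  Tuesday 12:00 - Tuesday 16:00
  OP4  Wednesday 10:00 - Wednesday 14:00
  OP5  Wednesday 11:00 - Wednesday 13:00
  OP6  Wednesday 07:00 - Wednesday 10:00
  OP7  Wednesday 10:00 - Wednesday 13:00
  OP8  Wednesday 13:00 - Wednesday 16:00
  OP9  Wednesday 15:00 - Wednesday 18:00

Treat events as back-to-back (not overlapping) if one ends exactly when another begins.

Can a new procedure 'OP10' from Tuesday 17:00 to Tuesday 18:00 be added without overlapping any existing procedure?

No — it overlaps OP2

OP1: ends Tuesday 10:00 at or before OP10 starts Tuesday 17:00 → clear.
OP3: ends Tuesday 16:00 at or before OP10 starts Tuesday 17:00 → clear.
OP2: starts Tuesday 15:00 before OP10 ends Tuesday 18:00, and ends Tuesday 19:00 after OP10 starts Tuesday 17:00 → overlap.
OP6: starts Wednesday 07:00 at or after OP10 ends Tuesday 18:00 → clear.
OP4: starts Wednesday 10:00 at or after OP10 ends Tuesday 18:00 → clear.
OP7: starts Wednesday 10:00 at or after OP10 ends Tuesday 18:00 → clear.
OP5: starts Wednesday 11:00 at or after OP10 ends Tuesday 18:00 → clear.
OP8: starts Wednesday 13:00 at or after OP10 ends Tuesday 18:00 → clear.
OP9: starts Wednesday 15:00 at or after OP10 ends Tuesday 18:00 → clear.
OP10 overlaps OP2.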